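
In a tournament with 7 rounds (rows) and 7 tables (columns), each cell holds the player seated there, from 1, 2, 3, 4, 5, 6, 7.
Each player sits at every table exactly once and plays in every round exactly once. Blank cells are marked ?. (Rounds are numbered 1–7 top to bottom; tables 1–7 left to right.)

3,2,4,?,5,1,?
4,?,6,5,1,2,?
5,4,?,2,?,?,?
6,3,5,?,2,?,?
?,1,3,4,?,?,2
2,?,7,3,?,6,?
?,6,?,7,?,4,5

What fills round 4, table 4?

1

Round 4 already has {2, 3, 5, 6} and table 4 already has {2, 3, 4, 5, 7}, so round 4, table 4 must be 1.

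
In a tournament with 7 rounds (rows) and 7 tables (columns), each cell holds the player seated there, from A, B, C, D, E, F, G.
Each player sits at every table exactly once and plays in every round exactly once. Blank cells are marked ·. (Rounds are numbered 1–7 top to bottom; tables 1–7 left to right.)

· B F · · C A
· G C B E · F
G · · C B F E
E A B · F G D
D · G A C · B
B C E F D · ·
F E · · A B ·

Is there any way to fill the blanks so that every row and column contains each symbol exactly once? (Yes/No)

No

Round 1, table 1: round 1 together with table 1 already contain {A, B, C, D, E, F, G} — every symbol — so nothing can go there. The grid has no valid completion.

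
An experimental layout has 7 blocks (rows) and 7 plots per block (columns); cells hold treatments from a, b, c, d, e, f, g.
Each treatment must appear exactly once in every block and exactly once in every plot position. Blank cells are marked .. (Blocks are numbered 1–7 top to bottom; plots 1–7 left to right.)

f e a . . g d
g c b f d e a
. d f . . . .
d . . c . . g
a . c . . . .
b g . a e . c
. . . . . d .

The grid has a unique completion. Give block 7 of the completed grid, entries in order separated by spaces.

c a g e b d f

Block 1, plot 4: block 1 has {a, d, e, f, g} and plot 4 has {a, c, f}, leaving only b.
Block 1, plot 5: block 1 has {a, b, d, e, f, g} and plot 5 has {d, e}, leaving only c.
Block 4, plot 3: block 4 has {c, d, g} and plot 3 has {a, b, c, f}, leaving only e.
Block 7, plot 3: block 7 has {d} and plot 3 has {a, b, c, e, f}, leaving only g.
Block 7, plot 4: block 7 has {d, g} and plot 4 has {a, b, c, f}, leaving only e.
Block 7, plot 1: block 7 has {d, e, g} and plot 1 has {a, b, d, f, g}, leaving only c.
Block 3, plot 1: block 3 has {d, f} and plot 1 has {a, b, c, d, f, g}, leaving only e.
Block 3, plot 4: block 3 has {d, e, f} and plot 4 has {a, b, c, e, f}, leaving only g.
Block 3, plot 7: block 3 has {d, e, f, g} and plot 7 has {a, c, d, g}, leaving only b.
Block 7, plot 7: block 7 has {c, d, e, g} and plot 7 has {a, b, c, d, g}, leaving only f.
Block 3, plot 5: block 3 has {b, d, e, f, g} and plot 5 has {c, d, e}, leaving only a.
Block 7, plot 5: block 7 has {c, d, e, f, g} and plot 5 has {a, c, d, e}, leaving only b.
Block 7, plot 2: block 7 has {b, c, d, e, f, g} and plot 2 has {c, d, e, g}, leaving only a.
So block 7 reads: c a g e b d f.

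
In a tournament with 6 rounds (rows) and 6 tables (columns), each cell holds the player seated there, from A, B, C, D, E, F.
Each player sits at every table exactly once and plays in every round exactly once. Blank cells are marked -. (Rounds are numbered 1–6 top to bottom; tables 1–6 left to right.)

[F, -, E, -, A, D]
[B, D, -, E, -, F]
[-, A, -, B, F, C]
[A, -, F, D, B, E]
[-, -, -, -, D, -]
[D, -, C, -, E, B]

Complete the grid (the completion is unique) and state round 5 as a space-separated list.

C E B F D A

Round 5, table 6: round 5 has {D} and table 6 has {B, C, D, E, F}, leaving only A.
Round 5, table 3: round 5 has {A, D} and table 3 has {C, E, F}, leaving only B.
Round 1, table 4: round 1 has {A, D, E, F} and table 4 has {B, D, E}, leaving only C.
Round 5, table 4: round 5 has {A, B, D} and table 4 has {B, C, D, E}, leaving only F.
Round 1, table 2: round 1 has {A, C, D, E, F} and table 2 has {A, D}, leaving only B.
Round 2, table 3: round 2 has {B, D, E, F} and table 3 has {B, C, E, F}, leaving only A.
Round 2, table 5: round 2 has {A, B, D, E, F} and table 5 has {A, B, D, E, F}, leaving only C.
Round 3, table 1: round 3 has {A, B, C, F} and table 1 has {A, B, D, F}, leaving only E.
Round 5, table 1: round 5 has {A, B, D, F} and table 1 has {A, B, D, E, F}, leaving only C.
Round 5, table 2: round 5 has {A, B, C, D, F} and table 2 has {A, B, D}, leaving only E.
So round 5 reads: C E B F D A.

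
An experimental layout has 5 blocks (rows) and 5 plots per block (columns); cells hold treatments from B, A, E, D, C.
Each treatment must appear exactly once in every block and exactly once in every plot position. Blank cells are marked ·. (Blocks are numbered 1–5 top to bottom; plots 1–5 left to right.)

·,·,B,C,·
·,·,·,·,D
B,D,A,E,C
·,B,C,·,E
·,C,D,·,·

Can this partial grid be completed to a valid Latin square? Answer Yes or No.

No block or plot among the givens repeats a symbol, and propagating forced cells runs into no contradiction.
One valid completion exists (for instance, D E B C A / C A E B D / B D A E C / A B C D E / E C D A B).

Yes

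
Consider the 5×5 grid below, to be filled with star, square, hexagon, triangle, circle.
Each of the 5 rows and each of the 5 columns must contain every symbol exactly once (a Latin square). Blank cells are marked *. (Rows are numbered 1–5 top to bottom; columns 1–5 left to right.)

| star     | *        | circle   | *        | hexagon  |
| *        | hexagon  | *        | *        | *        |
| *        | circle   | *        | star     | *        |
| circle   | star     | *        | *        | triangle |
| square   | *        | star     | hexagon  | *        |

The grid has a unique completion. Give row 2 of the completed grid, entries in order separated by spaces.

Row 2, column 1: row 2 has {hexagon} and column 1 has {star, square, circle}, leaving only triangle.
Row 2, column 3: row 2 has {hexagon, triangle} and column 3 has {star, circle}, leaving only square.
Row 2, column 4: row 2 has {square, hexagon, triangle} and column 4 has {star, hexagon}, leaving only circle.
Row 2, column 5: row 2 has {square, hexagon, triangle, circle} and column 5 has {hexagon, triangle}, leaving only star.
So row 2 reads: triangle hexagon square circle star.

triangle hexagon square circle star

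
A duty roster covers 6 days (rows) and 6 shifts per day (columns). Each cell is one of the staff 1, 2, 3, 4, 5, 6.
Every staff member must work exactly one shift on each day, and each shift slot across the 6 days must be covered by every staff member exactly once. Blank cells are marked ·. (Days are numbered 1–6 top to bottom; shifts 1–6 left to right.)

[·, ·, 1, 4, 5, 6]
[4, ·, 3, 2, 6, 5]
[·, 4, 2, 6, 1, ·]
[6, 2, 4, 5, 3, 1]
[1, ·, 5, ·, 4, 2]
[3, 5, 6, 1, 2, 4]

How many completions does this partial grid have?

Day 1, shift 1: eliminating its day and shift leaves {2}.
Day 1, shift 2: eliminating its day and shift leaves {3}.
Day 2, shift 2: eliminating its day and shift leaves {1}.
Day 3, shift 1: eliminating its day and shift leaves {5}.
Day 3, shift 6: eliminating its day and shift leaves {3}.
Day 5, shift 2: eliminating its day and shift leaves {3, 6}.
Day 5, shift 4: eliminating its day and shift leaves {3}.
Only one assignment across all blanks avoids any day or shift repeat, giving 1 completion.

1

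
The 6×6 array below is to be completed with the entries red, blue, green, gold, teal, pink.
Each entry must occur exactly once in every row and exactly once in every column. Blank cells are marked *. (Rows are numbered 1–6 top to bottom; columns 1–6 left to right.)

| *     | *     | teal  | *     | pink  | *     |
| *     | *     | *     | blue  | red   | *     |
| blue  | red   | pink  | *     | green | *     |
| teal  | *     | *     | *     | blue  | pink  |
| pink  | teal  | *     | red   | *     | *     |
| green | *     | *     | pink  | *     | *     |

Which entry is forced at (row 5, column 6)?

green

Row 2, column 1: row 2 has {red, blue} and column 1 has {blue, green, teal, pink}, leaving only gold.
Row 1, column 1: row 1 has {teal, pink} and column 1 has {blue, green, gold, teal, pink}, leaving only red.
Row 2, column 3: row 2 has {red, blue, gold} and column 3 has {teal, pink}, leaving only green.
Row 2, column 2: row 2 has {red, blue, green, gold} and column 2 has {red, teal}, leaving only pink.
Row 2, column 6: row 2 has {red, blue, green, gold, pink} and column 6 has {pink}, leaving only teal.
Row 3, column 6: row 3 has {red, blue, green, pink} and column 6 has {teal, pink}, leaving only gold.
Row 3, column 4: row 3 has {red, blue, green, gold, pink} and column 4 has {red, blue, pink}, leaving only teal.
Row 5, column 5: row 5 has {red, teal, pink} and column 5 has {red, blue, green, pink}, leaving only gold.
Row 5, column 3: row 5 has {red, gold, teal, pink} and column 3 has {green, teal, pink}, leaving only blue.
Row 5 already has {red, blue, gold, teal, pink} and column 6 already has {gold, teal, pink}, so row 5, column 6 must be green.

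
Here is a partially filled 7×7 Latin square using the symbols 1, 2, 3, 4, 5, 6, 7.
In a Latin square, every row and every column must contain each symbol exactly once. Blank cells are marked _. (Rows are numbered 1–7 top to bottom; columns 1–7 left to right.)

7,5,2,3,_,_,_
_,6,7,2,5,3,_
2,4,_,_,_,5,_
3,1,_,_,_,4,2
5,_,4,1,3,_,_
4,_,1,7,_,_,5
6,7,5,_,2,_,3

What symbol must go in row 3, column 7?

7

Row 2, column 1: row 2 has {2, 3, 5, 6, 7} and column 1 has {2, 3, 4, 5, 6, 7}, leaving only 1.
Row 2, column 7: row 2 has {1, 2, 3, 5, 6, 7} and column 7 has {2, 3, 5}, leaving only 4.
Row 3, column 4: row 3 has {2, 4, 5} and column 4 has {1, 2, 3, 7}, leaving only 6.
Row 3, column 3: row 3 has {2, 4, 5, 6} and column 3 has {1, 2, 4, 5, 7}, leaving only 3.
Row 4, column 3: row 4 has {1, 2, 3, 4} and column 3 has {1, 2, 3, 4, 5, 7}, leaving only 6.
Row 4, column 4: row 4 has {1, 2, 3, 4, 6} and column 4 has {1, 2, 3, 6, 7}, leaving only 5.
Row 4, column 5: row 4 has {1, 2, 3, 4, 5, 6} and column 5 has {2, 3, 5}, leaving only 7.
Row 3, column 5: row 3 has {2, 3, 4, 5, 6} and column 5 has {2, 3, 5, 7}, leaving only 1.
Row 3 already has {1, 2, 3, 4, 5, 6} and column 7 already has {2, 3, 4, 5}, so row 3, column 7 must be 7.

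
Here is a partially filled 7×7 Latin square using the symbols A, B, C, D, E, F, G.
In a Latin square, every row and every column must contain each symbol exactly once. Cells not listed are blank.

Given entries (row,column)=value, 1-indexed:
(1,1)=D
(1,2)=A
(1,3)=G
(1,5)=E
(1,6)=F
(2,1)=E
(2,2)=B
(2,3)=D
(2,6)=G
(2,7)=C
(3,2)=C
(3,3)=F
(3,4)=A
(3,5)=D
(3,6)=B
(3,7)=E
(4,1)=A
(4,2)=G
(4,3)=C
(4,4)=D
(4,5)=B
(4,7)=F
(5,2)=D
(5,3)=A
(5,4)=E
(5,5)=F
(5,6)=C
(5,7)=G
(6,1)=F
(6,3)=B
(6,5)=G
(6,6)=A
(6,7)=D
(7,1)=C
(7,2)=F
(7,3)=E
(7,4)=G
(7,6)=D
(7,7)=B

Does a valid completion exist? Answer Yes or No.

No

Row 1, column 7: row 1 together with column 7 already contain {A, B, C, D, E, F, G} — every symbol — so nothing can go there. The grid has no valid completion.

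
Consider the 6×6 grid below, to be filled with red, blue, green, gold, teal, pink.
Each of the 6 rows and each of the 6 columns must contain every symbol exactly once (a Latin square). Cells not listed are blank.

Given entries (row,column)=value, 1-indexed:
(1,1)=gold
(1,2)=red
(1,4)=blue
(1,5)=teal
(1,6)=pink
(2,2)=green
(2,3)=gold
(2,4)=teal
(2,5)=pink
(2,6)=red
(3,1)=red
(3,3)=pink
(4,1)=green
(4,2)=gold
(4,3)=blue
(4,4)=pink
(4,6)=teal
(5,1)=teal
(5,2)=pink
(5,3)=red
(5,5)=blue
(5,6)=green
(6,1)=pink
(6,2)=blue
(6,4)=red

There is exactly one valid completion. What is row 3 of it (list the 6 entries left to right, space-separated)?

Row 3, column 2: row 3 has {red, pink} and column 2 has {red, blue, green, gold, pink}, leaving only teal.
Row 1, column 3: row 1 has {red, blue, gold, teal, pink} and column 3 has {red, blue, gold, pink}, leaving only green.
Row 2, column 1: row 2 has {red, green, gold, teal, pink} and column 1 has {red, green, gold, teal, pink}, leaving only blue.
Row 4, column 5: row 4 has {blue, green, gold, teal, pink} and column 5 has {blue, teal, pink}, leaving only red.
Row 5, column 4: row 5 has {red, blue, green, teal, pink} and column 4 has {red, blue, teal, pink}, leaving only gold.
Row 3, column 4: row 3 has {red, teal, pink} and column 4 has {red, blue, gold, teal, pink}, leaving only green.
Row 3, column 5: row 3 has {red, green, teal, pink} and column 5 has {red, blue, teal, pink}, leaving only gold.
Row 3, column 6: row 3 has {red, green, gold, teal, pink} and column 6 has {red, green, teal, pink}, leaving only blue.
So row 3 reads: red teal pink green gold blue.

red teal pink green gold blue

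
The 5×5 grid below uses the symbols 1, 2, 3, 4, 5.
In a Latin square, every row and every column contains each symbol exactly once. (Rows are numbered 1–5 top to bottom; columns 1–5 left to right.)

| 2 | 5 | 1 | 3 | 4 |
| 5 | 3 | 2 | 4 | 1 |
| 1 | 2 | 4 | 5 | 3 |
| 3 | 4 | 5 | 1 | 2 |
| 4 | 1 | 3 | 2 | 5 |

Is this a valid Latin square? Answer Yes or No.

Yes

Each row is a permutation of the 5 symbols, and so is each column.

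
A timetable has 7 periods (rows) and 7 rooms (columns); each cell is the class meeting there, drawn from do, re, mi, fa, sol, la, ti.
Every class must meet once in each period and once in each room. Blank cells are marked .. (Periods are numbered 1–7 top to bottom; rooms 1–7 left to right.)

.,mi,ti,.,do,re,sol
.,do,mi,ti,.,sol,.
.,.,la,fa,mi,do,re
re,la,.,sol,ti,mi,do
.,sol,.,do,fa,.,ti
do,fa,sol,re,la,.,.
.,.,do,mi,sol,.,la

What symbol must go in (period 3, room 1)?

Period 1, room 4: period 1 has {do, re, mi, sol, ti} and room 4 has {do, re, mi, fa, sol, ti}, leaving only la.
Period 1, room 1: period 1 has {do, re, mi, sol, la, ti} and room 1 has {do, re}, leaving only fa.
Period 2, room 1: period 2 has {do, mi, sol, ti} and room 1 has {do, re, fa}, leaving only la.
Period 2, room 5: period 2 has {do, mi, sol, la, ti} and room 5 has {do, mi, fa, sol, la, ti}, leaving only re.
Period 2, room 7: period 2 has {do, re, mi, sol, la, ti} and room 7 has {do, re, sol, la, ti}, leaving only fa.
Period 3, room 2: period 3 has {do, re, mi, fa, la} and room 2 has {do, mi, fa, sol, la}, leaving only ti.
Period 3 already has {do, re, mi, fa, la, ti} and room 1 already has {do, re, fa, la}, so period 3, room 1 must be sol.

sol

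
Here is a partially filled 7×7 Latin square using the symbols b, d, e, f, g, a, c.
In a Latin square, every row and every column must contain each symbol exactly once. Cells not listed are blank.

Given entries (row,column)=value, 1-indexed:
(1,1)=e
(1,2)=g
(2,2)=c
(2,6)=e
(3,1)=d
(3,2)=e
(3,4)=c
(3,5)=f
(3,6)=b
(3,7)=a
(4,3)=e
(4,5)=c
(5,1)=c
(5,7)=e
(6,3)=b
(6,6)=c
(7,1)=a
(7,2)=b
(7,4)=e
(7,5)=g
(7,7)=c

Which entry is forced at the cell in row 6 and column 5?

Row 3, column 3: row 3 has {b, d, e, f, a, c} and column 3 has {b, e}, leaving only g.
Row 6, column 5 is narrowed to {d, e, a}.
If it were d, propagating the remaining blanks reaches a contradiction.
If it were a, propagating the remaining blanks reaches a contradiction.
So row 6, column 5 must be e.

e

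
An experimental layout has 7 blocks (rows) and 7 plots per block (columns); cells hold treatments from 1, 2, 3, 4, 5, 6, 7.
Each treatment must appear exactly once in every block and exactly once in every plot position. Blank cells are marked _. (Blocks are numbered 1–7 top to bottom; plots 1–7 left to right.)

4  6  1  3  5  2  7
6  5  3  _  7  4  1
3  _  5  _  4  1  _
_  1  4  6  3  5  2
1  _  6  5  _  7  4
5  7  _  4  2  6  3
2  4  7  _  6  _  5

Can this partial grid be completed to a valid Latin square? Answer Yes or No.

Block 5, plot 5: block 5 together with plot 5 already contain {1, 2, 3, 4, 5, 6, 7} — every symbol — so nothing can go there. The grid has no valid completion.

No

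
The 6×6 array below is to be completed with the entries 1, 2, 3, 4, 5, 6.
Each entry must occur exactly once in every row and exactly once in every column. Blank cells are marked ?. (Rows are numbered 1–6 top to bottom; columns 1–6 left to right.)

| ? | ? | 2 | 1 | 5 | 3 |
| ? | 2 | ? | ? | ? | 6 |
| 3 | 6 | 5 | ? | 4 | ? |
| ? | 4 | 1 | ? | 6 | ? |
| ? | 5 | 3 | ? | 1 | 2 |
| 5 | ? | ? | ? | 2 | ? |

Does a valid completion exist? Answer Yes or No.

Row 1, column 2: row 1 together with column 2 already contain {1, 2, 3, 4, 5, 6} — every symbol — so nothing can go there. The grid has no valid completion.

No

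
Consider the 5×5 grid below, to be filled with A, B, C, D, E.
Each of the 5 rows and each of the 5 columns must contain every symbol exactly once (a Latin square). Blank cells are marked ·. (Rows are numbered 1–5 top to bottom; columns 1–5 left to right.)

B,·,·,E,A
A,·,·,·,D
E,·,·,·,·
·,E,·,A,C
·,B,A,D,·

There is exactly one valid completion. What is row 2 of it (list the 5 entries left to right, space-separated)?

Row 2, column 2: row 2 has {A, D} and column 2 has {B, E}, leaving only C.
Row 2, column 4: row 2 has {A, C, D} and column 4 has {A, D, E}, leaving only B.
Row 2, column 3: row 2 has {A, B, C, D} and column 3 has {A}, leaving only E.
So row 2 reads: A C E B D.

A C E B D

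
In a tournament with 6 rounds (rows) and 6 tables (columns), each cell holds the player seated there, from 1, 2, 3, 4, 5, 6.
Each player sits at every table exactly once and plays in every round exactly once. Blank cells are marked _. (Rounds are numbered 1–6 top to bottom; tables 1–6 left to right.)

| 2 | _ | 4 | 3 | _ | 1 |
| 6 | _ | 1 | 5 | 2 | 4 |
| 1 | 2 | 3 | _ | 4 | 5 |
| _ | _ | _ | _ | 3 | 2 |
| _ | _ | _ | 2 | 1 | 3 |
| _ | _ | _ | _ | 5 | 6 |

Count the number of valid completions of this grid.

Round 1, table 2: eliminating its round and table leaves {5, 6}.
Round 1, table 5: eliminating its round and table leaves {6}.
Round 2, table 2: eliminating its round and table leaves {3}.
Round 3, table 4: eliminating its round and table leaves {6}.
Round 4, table 1: eliminating its round and table leaves {4, 5}.
Round 4, table 2: eliminating its round and table leaves {1, 4, 5, 6}.
Round 4, table 3: eliminating its round and table leaves {5, 6}.
Round 4, table 4: eliminating its round and table leaves {1, 4, 6}.
Round 5, table 1: eliminating its round and table leaves {4, 5}.
Round 5, table 2: eliminating its round and table leaves {4, 5, 6}.
Round 5, table 3: eliminating its round and table leaves {5, 6}.
Round 6, table 1: eliminating its round and table leaves {3, 4}.
Round 6, table 2: eliminating its round and table leaves {1, 3, 4}.
Round 6, table 3: eliminating its round and table leaves {2}.
Round 6, table 4: eliminating its round and table leaves {1, 4}.
Enumerating the assignments across these blanks that avoid any round or table repeat gives 3 completions.

3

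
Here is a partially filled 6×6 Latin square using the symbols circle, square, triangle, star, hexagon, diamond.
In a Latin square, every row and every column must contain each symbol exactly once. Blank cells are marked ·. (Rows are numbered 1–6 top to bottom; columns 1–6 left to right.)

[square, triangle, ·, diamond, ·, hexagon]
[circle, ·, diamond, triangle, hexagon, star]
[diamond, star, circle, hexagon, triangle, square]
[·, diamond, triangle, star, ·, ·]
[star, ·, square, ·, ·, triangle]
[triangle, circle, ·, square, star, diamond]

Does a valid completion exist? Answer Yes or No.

Yes

No row or column among the givens repeats a symbol, and propagating forced cells runs into no contradiction.
One valid completion exists (for instance, square triangle star diamond circle hexagon / circle square diamond triangle hexagon star / diamond star circle hexagon triangle square / hexagon diamond triangle star square circle / star hexagon square circle diamond triangle / triangle circle hexagon square star diamond).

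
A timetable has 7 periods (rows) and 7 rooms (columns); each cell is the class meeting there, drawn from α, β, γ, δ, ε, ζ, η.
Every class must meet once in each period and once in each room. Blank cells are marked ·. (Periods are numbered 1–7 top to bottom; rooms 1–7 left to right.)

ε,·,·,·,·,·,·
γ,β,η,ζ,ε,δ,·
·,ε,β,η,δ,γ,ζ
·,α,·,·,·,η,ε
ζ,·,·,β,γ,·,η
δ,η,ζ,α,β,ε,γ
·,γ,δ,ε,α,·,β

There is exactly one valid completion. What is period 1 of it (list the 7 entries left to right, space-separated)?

Period 2, room 7: period 2 has {β, γ, δ, ε, ζ, η} and room 7 has {β, γ, ε, ζ, η}, leaving only α.
Period 1, room 7: period 1 has {ε} and room 7 has {α, β, γ, ε, ζ, η}, leaving only δ.
Period 1, room 2: period 1 has {δ, ε} and room 2 has {α, β, γ, ε, η}, leaving only ζ.
Period 1, room 4: period 1 has {δ, ε, ζ} and room 4 has {α, β, ε, ζ, η}, leaving only γ.
Period 1, room 3: period 1 has {γ, δ, ε, ζ} and room 3 has {β, δ, ζ, η}, leaving only α.
Period 1, room 5: period 1 has {α, γ, δ, ε, ζ} and room 5 has {α, β, γ, δ, ε}, leaving only η.
Period 1, room 6: period 1 has {α, γ, δ, ε, ζ, η} and room 6 has {γ, δ, ε, η}, leaving only β.
So period 1 reads: ε ζ α γ η β δ.

ε ζ α γ η β δ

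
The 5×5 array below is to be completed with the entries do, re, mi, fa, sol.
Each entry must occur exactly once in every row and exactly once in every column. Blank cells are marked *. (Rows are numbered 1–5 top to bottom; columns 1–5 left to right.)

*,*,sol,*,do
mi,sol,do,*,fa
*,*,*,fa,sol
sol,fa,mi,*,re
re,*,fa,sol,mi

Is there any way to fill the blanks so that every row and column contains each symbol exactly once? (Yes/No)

No row or column among the givens repeats a symbol, and propagating forced cells runs into no contradiction.
One valid completion exists (for instance, fa re sol mi do / mi sol do re fa / do mi re fa sol / sol fa mi do re / re do fa sol mi).

Yes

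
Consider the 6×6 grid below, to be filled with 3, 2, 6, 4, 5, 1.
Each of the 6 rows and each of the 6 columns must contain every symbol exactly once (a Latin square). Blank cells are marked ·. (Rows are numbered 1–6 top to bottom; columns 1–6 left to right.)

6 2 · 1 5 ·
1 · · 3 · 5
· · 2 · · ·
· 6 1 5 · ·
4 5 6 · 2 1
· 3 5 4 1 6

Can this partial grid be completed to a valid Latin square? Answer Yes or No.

No

Row 5, column 4: row 5 together with column 4 already contain {3, 2, 6, 4, 5, 1} — every symbol — so nothing can go there. The grid has no valid completion.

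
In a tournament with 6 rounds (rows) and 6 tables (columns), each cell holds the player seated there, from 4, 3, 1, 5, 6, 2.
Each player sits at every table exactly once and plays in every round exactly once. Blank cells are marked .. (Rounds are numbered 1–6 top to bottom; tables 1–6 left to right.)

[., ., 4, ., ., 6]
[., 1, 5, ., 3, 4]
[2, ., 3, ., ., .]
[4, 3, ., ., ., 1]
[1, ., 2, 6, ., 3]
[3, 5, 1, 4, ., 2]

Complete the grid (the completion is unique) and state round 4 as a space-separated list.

Round 4, table 3: round 4 has {4, 3, 1} and table 3 has {4, 3, 1, 5, 2}, leaving only 6.
Round 1, table 1: round 1 has {4, 6} and table 1 has {4, 3, 1, 2}, leaving only 5.
Round 1, table 2: round 1 has {4, 5, 6} and table 2 has {3, 1, 5}, leaving only 2.
Round 1, table 5: round 1 has {4, 5, 6, 2} and table 5 has {3}, leaving only 1.
Round 1, table 4: round 1 has {4, 1, 5, 6, 2} and table 4 has {4, 6}, leaving only 3.
Round 2, table 1: round 2 has {4, 3, 1, 5} and table 1 has {4, 3, 1, 5, 2}, leaving only 6.
Round 2, table 4: round 2 has {4, 3, 1, 5, 6} and table 4 has {4, 3, 6}, leaving only 2.
Round 4, table 4: round 4 has {4, 3, 1, 6} and table 4 has {4, 3, 6, 2}, leaving only 5.
Round 4, table 5: round 4 has {4, 3, 1, 5, 6} and table 5 has {3, 1}, leaving only 2.
So round 4 reads: 4 3 6 5 2 1.

4 3 6 5 2 1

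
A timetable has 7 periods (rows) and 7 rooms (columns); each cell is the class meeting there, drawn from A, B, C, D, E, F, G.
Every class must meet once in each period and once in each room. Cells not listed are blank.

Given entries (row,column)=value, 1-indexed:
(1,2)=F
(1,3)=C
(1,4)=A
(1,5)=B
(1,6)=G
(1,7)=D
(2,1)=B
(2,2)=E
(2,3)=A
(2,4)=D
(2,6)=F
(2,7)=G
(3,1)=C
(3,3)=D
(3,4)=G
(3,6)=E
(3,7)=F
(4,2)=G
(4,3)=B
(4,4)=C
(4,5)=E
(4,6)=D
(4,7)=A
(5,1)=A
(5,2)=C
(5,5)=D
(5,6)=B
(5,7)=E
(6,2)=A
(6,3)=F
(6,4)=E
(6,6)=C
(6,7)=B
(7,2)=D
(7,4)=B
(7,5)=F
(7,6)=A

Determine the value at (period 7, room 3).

Period 1, room 1: period 1 has {A, B, C, D, F, G} and room 1 has {A, B, C}, leaving only E.
Period 2, room 5: period 2 has {A, B, D, E, F, G} and room 5 has {B, D, E, F}, leaving only C.
Period 3, room 2: period 3 has {C, D, E, F, G} and room 2 has {A, C, D, E, F, G}, leaving only B.
Period 3, room 5: period 3 has {B, C, D, E, F, G} and room 5 has {B, C, D, E, F}, leaving only A.
Period 4, room 1: period 4 has {A, B, C, D, E, G} and room 1 has {A, B, C, E}, leaving only F.
Period 5, room 3: period 5 has {A, B, C, D, E} and room 3 has {A, B, C, D, F}, leaving only G.
Period 7 already has {A, B, D, F} and room 3 already has {A, B, C, D, F, G}, so period 7, room 3 must be E.

E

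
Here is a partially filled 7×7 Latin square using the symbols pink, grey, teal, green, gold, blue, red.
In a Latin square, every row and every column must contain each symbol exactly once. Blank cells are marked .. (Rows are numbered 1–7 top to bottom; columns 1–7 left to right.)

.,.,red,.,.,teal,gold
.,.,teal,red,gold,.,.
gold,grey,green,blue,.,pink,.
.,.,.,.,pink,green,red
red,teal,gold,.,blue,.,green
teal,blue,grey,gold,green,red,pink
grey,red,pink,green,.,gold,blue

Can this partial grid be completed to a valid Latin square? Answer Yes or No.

Row 1, column 5: row 1 has {teal, gold, red} and column 5 has {pink, green, gold, blue}, so it must be grey.
Row 1, column 4: row 1 has {grey, teal, gold, red} and column 4 has {green, gold, blue, red}, so it must be pink.
Row 1, column 2: row 1 has {pink, grey, teal, gold, red} and column 2 has {grey, teal, blue, red}, so it must be green.
Row 1, column 1: row 1 has {pink, grey, teal, green, gold, red} and column 1 has {grey, teal, gold, red}, so it must be blue.
Now row 4, column 1: row 4 together with column 1 already contain {pink, grey, teal, green, gold, blue, red} — every symbol — so nothing can go there. The grid has no valid completion.

No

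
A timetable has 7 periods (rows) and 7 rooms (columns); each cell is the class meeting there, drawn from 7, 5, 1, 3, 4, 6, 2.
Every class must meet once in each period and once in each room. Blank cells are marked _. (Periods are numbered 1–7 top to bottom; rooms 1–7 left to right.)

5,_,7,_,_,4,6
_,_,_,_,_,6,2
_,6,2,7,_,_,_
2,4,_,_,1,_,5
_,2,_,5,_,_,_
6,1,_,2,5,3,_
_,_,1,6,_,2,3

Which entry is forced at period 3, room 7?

1

Period 1, room 2: period 1 has {7, 5, 4, 6} and room 2 has {1, 4, 6, 2}, leaving only 3.
Period 1, room 4: period 1 has {7, 5, 3, 4, 6} and room 4 has {7, 5, 6, 2}, leaving only 1.
Period 1, room 5: period 1 has {7, 5, 1, 3, 4, 6} and room 5 has {5, 1}, leaving only 2.
Period 4, room 4: period 4 has {5, 1, 4, 2} and room 4 has {7, 5, 1, 6, 2}, leaving only 3.
Period 2, room 4: period 2 has {6, 2} and room 4 has {7, 5, 1, 3, 6, 2}, leaving only 4.
Period 4, room 3: period 4 has {5, 1, 3, 4, 2} and room 3 has {7, 1, 2}, leaving only 6.
Period 4, room 6: period 4 has {5, 1, 3, 4, 6, 2} and room 6 has {3, 4, 6, 2}, leaving only 7.
Period 5, room 6: period 5 has {5, 2} and room 6 has {7, 3, 4, 6, 2}, leaving only 1.
Period 3, room 6: period 3 has {7, 6, 2} and room 6 has {7, 1, 3, 4, 6, 2}, leaving only 5.
Period 6, room 3: period 6 has {5, 1, 3, 6, 2} and room 3 has {7, 1, 6, 2}, leaving only 4.
Period 5, room 3: period 5 has {5, 1, 2} and room 3 has {7, 1, 4, 6, 2}, leaving only 3.
Period 2, room 3: period 2 has {4, 6, 2} and room 3 has {7, 1, 3, 4, 6, 2}, leaving only 5.
Period 2, room 2: period 2 has {5, 4, 6, 2} and room 2 has {1, 3, 4, 6, 2}, leaving only 7.
Period 2, room 5: period 2 has {7, 5, 4, 6, 2} and room 5 has {5, 1, 2}, leaving only 3.
Period 2, room 1: period 2 has {7, 5, 3, 4, 6, 2} and room 1 has {5, 6, 2}, leaving only 1.
Period 3, room 5: period 3 has {7, 5, 6, 2} and room 5 has {5, 1, 3, 2}, leaving only 4.
Period 3 already has {7, 5, 4, 6, 2} and room 7 already has {5, 3, 6, 2}, so period 3, room 7 must be 1.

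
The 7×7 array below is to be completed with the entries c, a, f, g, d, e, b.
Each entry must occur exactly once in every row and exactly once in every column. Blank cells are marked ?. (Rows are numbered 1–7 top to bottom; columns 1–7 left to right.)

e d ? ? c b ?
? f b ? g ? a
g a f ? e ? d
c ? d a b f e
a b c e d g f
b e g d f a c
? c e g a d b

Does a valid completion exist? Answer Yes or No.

Yes

No row or column among the givens repeats a symbol, and propagating forced cells runs into no contradiction.
One valid completion exists (for instance, e d a f c b g / d f b c g e a / g a f b e c d / c g d a b f e / a b c e d g f / b e g d f a c / f c e g a d b).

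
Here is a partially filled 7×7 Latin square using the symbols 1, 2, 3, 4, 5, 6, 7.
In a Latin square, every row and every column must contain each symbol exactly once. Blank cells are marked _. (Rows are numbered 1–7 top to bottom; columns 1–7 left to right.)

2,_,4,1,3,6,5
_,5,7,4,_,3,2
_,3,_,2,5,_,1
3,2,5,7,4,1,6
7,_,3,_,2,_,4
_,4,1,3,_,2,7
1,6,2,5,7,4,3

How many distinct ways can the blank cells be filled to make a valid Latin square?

Row 1, column 2: eliminating its row and column leaves {7}.
Row 2, column 1: eliminating its row and column leaves {6}.
Row 2, column 5: eliminating its row and column leaves {1, 6}.
Row 3, column 1: eliminating its row and column leaves {4, 6}.
Row 3, column 3: eliminating its row and column leaves {6}.
Row 3, column 6: eliminating its row and column leaves {7}.
Row 5, column 2: eliminating its row and column leaves {1}.
Row 5, column 4: eliminating its row and column leaves {6}.
Row 5, column 6: eliminating its row and column leaves {5}.
Row 6, column 1: eliminating its row and column leaves {5, 6}.
Row 6, column 5: eliminating its row and column leaves {6}.
Only one assignment across all blanks avoids any row or column repeat, giving 1 completion.

1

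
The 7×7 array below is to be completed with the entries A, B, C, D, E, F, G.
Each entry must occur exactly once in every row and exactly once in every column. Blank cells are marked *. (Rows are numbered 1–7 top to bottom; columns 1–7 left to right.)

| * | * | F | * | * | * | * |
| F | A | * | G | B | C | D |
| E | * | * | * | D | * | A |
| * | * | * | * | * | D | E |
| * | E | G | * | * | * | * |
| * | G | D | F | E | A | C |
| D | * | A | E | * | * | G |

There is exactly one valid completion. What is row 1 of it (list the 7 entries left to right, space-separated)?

A D F C G E B

Row 1, column 7: row 1 has {F} and column 7 has {A, C, D, E, G}, leaving only B.
Row 2, column 3: row 2 has {A, B, C, D, F, G} and column 3 has {A, D, F, G}, leaving only E.
Row 5, column 7: row 5 has {E, G} and column 7 has {A, B, C, D, E, G}, leaving only F.
Row 5, column 6: row 5 has {E, F, G} and column 6 has {A, C, D}, leaving only B.
Row 6, column 1: row 6 has {A, C, D, E, F, G} and column 1 has {D, E, F}, leaving only B.
Row 7, column 6: row 7 has {A, D, E, G} and column 6 has {A, B, C, D}, leaving only F.
Row 3, column 6: row 3 has {A, D, E} and column 6 has {A, B, C, D, F}, leaving only G.
Row 1, column 6: row 1 has {B, F} and column 6 has {A, B, C, D, F, G}, leaving only E.
Row 7, column 5: row 7 has {A, D, E, F, G} and column 5 has {B, D, E}, leaving only C.
Row 5, column 5: row 5 has {B, E, F, G} and column 5 has {B, C, D, E}, leaving only A.
Row 1, column 5: row 1 has {B, E, F} and column 5 has {A, B, C, D, E}, leaving only G.
Row 4, column 5: row 4 has {D, E} and column 5 has {A, B, C, D, E, G}, leaving only F.
Row 5, column 1: row 5 has {A, B, E, F, G} and column 1 has {B, D, E, F}, leaving only C.
Row 1, column 1: row 1 has {B, E, F, G} and column 1 has {B, C, D, E, F}, leaving only A.
Row 4, column 1: row 4 has {D, E, F} and column 1 has {A, B, C, D, E, F}, leaving only G.
Row 5, column 4: row 5 has {A, B, C, E, F, G} and column 4 has {E, F, G}, leaving only D.
Row 1, column 4: row 1 has {A, B, E, F, G} and column 4 has {D, E, F, G}, leaving only C.
Row 1, column 2: row 1 has {A, B, C, E, F, G} and column 2 has {A, E, G}, leaving only D.
So row 1 reads: A D F C G E B.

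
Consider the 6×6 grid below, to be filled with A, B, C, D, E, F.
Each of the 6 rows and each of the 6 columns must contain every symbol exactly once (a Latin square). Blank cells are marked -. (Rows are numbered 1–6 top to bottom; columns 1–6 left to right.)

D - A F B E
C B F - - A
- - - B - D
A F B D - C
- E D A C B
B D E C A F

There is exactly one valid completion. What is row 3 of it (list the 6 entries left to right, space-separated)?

E A C B F D

Row 3, column 3: row 3 has {B, D} and column 3 has {A, B, D, E, F}, leaving only C.
Row 3, column 2: row 3 has {B, C, D} and column 2 has {B, D, E, F}, leaving only A.
Row 1, column 2: row 1 has {A, B, D, E, F} and column 2 has {A, B, D, E, F}, leaving only C.
Row 2, column 4: row 2 has {A, B, C, F} and column 4 has {A, B, C, D, F}, leaving only E.
Row 2, column 5: row 2 has {A, B, C, E, F} and column 5 has {A, B, C}, leaving only D.
Row 4, column 5: row 4 has {A, B, C, D, F} and column 5 has {A, B, C, D}, leaving only E.
Row 3, column 5: row 3 has {A, B, C, D} and column 5 has {A, B, C, D, E}, leaving only F.
Row 3, column 1: row 3 has {A, B, C, D, F} and column 1 has {A, B, C, D}, leaving only E.
So row 3 reads: E A C B F D.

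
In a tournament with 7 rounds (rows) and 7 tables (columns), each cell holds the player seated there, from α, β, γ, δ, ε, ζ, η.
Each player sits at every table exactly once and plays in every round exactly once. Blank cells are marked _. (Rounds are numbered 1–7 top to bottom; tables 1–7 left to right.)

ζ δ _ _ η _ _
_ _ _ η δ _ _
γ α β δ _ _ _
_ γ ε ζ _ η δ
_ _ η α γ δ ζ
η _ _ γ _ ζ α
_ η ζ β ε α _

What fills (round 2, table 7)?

Round 1, table 4: round 1 has {δ, ζ, η} and table 4 has {α, β, γ, δ, ζ, η}, leaving only ε.
Round 3, table 5: round 3 has {α, β, γ, δ} and table 5 has {γ, δ, ε, η}, leaving only ζ.
Round 3, table 6: round 3 has {α, β, γ, δ, ζ} and table 6 has {α, δ, ζ, η}, leaving only ε.
Round 3, table 7: round 3 has {α, β, γ, δ, ε, ζ} and table 7 has {α, δ, ζ}, leaving only η.
Round 6, table 3: round 6 has {α, γ, ζ, η} and table 3 has {β, ε, ζ, η}, leaving only δ.
Round 6, table 5: round 6 has {α, γ, δ, ζ, η} and table 5 has {γ, δ, ε, ζ, η}, leaving only β.
Round 4, table 5: round 4 has {γ, δ, ε, ζ, η} and table 5 has {β, γ, δ, ε, ζ, η}, leaving only α.
Round 4, table 1: round 4 has {α, γ, δ, ε, ζ, η} and table 1 has {γ, ζ, η}, leaving only β.
Round 5, table 1: round 5 has {α, γ, δ, ζ, η} and table 1 has {β, γ, ζ, η}, leaving only ε.
Round 2, table 1: round 2 has {δ, η} and table 1 has {β, γ, ε, ζ, η}, leaving only α.
Round 2, table 3: round 2 has {α, δ, η} and table 3 has {β, δ, ε, ζ, η}, leaving only γ.
Round 1, table 3: round 1 has {δ, ε, ζ, η} and table 3 has {β, γ, δ, ε, ζ, η}, leaving only α.
Round 2, table 6: round 2 has {α, γ, δ, η} and table 6 has {α, δ, ε, ζ, η}, leaving only β.
Round 2 already has {α, β, γ, δ, η} and table 7 already has {α, δ, ζ, η}, so round 2, table 7 must be ε.

ε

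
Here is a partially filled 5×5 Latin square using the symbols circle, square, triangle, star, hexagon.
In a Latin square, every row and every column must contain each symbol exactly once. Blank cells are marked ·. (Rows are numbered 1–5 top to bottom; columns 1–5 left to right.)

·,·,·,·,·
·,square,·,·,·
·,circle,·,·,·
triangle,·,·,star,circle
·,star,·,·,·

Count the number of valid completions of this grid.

Row 1, column 1: eliminating its row and column leaves {circle, square, star, hexagon}.
Row 1, column 2: eliminating its row and column leaves {triangle, hexagon}.
Row 1, column 3: eliminating its row and column leaves {circle, square, triangle, star, hexagon}.
Row 1, column 4: eliminating its row and column leaves {circle, square, triangle, hexagon}.
Row 1, column 5: eliminating its row and column leaves {square, triangle, star, hexagon}.
Row 2, column 1: eliminating its row and column leaves {circle, star, hexagon}.
Row 2, column 3: eliminating its row and column leaves {circle, triangle, star, hexagon}.
Row 2, column 4: eliminating its row and column leaves {circle, triangle, hexagon}.
Row 2, column 5: eliminating its row and column leaves {triangle, star, hexagon}.
Row 3, column 1: eliminating its row and column leaves {square, star, hexagon}.
Row 3, column 3: eliminating its row and column leaves {square, triangle, star, hexagon}.
Row 3, column 4: eliminating its row and column leaves {square, triangle, hexagon}.
Row 3, column 5: eliminating its row and column leaves {square, triangle, star, hexagon}.
Row 4, column 2: eliminating its row and column leaves {hexagon}.
Row 4, column 3: eliminating its row and column leaves {square, hexagon}.
Row 5, column 1: eliminating its row and column leaves {circle, square, hexagon}.
Row 5, column 3: eliminating its row and column leaves {circle, square, triangle, hexagon}.
Row 5, column 4: eliminating its row and column leaves {circle, square, triangle, hexagon}.
Row 5, column 5: eliminating its row and column leaves {square, triangle, hexagon}.
Enumerating the assignments across these blanks that avoid any row or column repeat gives 56 completions.

56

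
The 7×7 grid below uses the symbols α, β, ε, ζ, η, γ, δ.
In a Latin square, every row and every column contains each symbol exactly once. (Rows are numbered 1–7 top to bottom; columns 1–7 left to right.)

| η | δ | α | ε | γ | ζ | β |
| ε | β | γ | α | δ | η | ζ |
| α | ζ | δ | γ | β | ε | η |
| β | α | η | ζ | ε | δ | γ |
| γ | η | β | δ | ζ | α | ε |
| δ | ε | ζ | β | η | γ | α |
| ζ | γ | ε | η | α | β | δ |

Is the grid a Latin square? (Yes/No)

Yes

Each row is a permutation of the 7 symbols, and so is each column.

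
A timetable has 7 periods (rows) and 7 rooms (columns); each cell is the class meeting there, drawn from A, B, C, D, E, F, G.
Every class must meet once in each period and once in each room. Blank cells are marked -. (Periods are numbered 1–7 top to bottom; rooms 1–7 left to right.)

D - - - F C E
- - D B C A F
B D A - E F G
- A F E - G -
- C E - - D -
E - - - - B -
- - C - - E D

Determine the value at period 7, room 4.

Period 2, room 1: period 2 has {A, B, C, D, F} and room 1 has {B, D, E}, leaving only G.
Period 2, room 2: period 2 has {A, B, C, D, F, G} and room 2 has {A, C, D}, leaving only E.
Period 3, room 4: period 3 has {A, B, D, E, F, G} and room 4 has {B, E}, leaving only C.
Period 4, room 1: period 4 has {A, E, F, G} and room 1 has {B, D, E, G}, leaving only C.
Period 4, room 7: period 4 has {A, C, E, F, G} and room 7 has {D, E, F, G}, leaving only B.
Period 4, room 5: period 4 has {A, B, C, E, F, G} and room 5 has {C, E, F}, leaving only D.
Period 5, room 7: period 5 has {C, D, E} and room 7 has {B, D, E, F, G}, leaving only A.
Period 5, room 1: period 5 has {A, C, D, E} and room 1 has {B, C, D, E, G}, leaving only F.
Period 5, room 4: period 5 has {A, C, D, E, F} and room 4 has {B, C, E}, leaving only G.
Period 1, room 4: period 1 has {C, D, E, F} and room 4 has {B, C, E, G}, leaving only A.
Period 7 already has {C, D, E} and room 4 already has {A, B, C, E, G}, so period 7, room 4 must be F.

F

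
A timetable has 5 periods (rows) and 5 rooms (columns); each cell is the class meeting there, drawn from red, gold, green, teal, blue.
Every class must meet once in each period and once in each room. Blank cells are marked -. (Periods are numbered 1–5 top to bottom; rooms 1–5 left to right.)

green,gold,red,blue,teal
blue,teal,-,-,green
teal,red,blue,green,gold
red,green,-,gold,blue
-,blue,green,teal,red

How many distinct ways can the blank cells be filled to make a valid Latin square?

1

Period 2, room 3: eliminating its period and room leaves {gold}.
Period 2, room 4: eliminating its period and room leaves {red}.
Period 4, room 3: eliminating its period and room leaves {teal}.
Period 5, room 1: eliminating its period and room leaves {gold}.
Only one assignment across all blanks avoids any period or room repeat, giving 1 completion.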